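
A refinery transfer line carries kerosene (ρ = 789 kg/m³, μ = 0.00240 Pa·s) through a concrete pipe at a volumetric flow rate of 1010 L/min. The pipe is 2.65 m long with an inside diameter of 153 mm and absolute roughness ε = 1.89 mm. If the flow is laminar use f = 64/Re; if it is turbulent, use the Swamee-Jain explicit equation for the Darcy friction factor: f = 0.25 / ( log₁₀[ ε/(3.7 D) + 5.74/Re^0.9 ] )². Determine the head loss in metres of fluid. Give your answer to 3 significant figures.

Q = 1010 L/min = 1010/60000 = 0.01683 m³/s.
Cross-sectional area A = πD²/4 = π(0.153)²/4 = 0.01839 m²; mean velocity V = Q/A = 0.01683/0.01839 = 0.9156 m/s.
Reynolds number Re = ρVD/μ = 789 · 0.9156 · 0.153 / 0.0024 = 4.605e+04.
Re > 4000 → turbulent. Relative roughness ε/D = 0.00189/0.153 = 0.0124. Swamee-Jain: f = 0.25/(log₁₀[0.0124/3.7 + 5.74/4.605e+04^0.9])² = 0.25/(log₁₀[0.00334 + 0.000365])² = 0.25/(-2.431)² = 0.04229.
Darcy-Weisbach: ΔP = f(L/D)(ρV²/2) = 0.04229·(2.65/0.153)·(789·0.9156²/2) = 0.04229·17.32·330.7 = 242.2 Pa.
Head loss h_f = ΔP/(ρg) = 242.2/(789·9.81) = 0.0313 m.

h_f ≈ 0.0313 m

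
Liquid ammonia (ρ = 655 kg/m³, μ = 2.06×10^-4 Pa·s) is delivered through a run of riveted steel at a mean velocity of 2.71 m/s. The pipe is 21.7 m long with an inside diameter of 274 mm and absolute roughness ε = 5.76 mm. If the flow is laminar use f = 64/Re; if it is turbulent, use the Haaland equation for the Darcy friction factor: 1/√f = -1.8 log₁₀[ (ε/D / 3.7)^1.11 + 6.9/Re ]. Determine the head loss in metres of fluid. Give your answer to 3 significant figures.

h_f ≈ 1.47 m

Reynolds number Re = ρVD/μ = 655 · 2.71 · 0.274 / 0.000206 = 2.361e+06.
Re > 4000 → turbulent. Relative roughness ε/D = 0.00576/0.274 = 0.021. Haaland: 1/√f = -1.8 log₁₀[(0.021/3.7)^1.11 + 6.9/2.361e+06] = -1.8 log₁₀[0.00322 + 2.92e-06] = 4.486, so f = 0.04969.
Darcy-Weisbach: ΔP = f(L/D)(ρV²/2) = 0.04969·(21.7/0.274)·(655·2.71²/2) = 0.04969·79.2·2405 = 9466 Pa.
Head loss h_f = ΔP/(ρg) = 9466/(655·9.81) = 1.47 m.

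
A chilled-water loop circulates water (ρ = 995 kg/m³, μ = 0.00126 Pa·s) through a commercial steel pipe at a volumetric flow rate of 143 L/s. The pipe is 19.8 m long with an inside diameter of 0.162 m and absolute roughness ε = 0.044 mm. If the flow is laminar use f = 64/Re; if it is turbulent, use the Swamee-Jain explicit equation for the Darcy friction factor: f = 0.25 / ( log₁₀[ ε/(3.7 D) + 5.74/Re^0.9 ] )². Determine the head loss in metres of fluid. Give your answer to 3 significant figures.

h_f ≈ 4.67 m

Q = 143 L/s = 143/1000 = 0.143 m³/s.
Cross-sectional area A = πD²/4 = π(0.162)²/4 = 0.02061 m²; mean velocity V = Q/A = 0.143/0.02061 = 6.938 m/s.
Reynolds number Re = ρVD/μ = 995 · 6.938 · 0.162 / 0.00126 = 8.875e+05.
Re > 4000 → turbulent. Relative roughness ε/D = 4.4e-05/0.162 = 0.000272. Swamee-Jain: f = 0.25/(log₁₀[0.000272/3.7 + 5.74/8.875e+05^0.9])² = 0.25/(log₁₀[7.34e-05 + 2.54e-05])² = 0.25/(-4.005)² = 0.01559.
Darcy-Weisbach: ΔP = f(L/D)(ρV²/2) = 0.01559·(19.8/0.162)·(995·6.938²/2) = 0.01559·122.2·2.395e+04 = 4.561e+04 Pa.
Head loss h_f = ΔP/(ρg) = 4.561e+04/(995·9.81) = 4.67 m.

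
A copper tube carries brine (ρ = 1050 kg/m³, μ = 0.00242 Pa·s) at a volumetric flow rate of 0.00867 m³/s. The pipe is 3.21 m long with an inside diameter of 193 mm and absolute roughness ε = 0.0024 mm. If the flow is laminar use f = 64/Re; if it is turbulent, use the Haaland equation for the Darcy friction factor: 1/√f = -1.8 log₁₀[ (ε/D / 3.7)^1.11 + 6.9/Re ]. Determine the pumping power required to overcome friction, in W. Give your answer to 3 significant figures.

Cross-sectional area A = πD²/4 = π(0.193)²/4 = 0.02926 m²; mean velocity V = Q/A = 0.00867/0.02926 = 0.2964 m/s.
Reynolds number Re = ρVD/μ = 1050 · 0.2964 · 0.193 / 0.00242 = 2.482e+04.
Re > 4000 → turbulent. Relative roughness ε/D = 2.4e-06/0.193 = 1.24e-05. Haaland: 1/√f = -1.8 log₁₀[(1.24e-05/3.7)^1.11 + 6.9/2.482e+04] = -1.8 log₁₀[8.4e-07 + 0.000278] = 6.398, so f = 0.02443.
Darcy-Weisbach: ΔP = f(L/D)(ρV²/2) = 0.02443·(3.21/0.193)·(1050·0.2964²/2) = 0.02443·16.63·46.11 = 18.73 Pa.
Pumping power P = QΔP = 0.00867·18.73 = 0.1624 W = 0.162 W.

P ≈ 0.162 W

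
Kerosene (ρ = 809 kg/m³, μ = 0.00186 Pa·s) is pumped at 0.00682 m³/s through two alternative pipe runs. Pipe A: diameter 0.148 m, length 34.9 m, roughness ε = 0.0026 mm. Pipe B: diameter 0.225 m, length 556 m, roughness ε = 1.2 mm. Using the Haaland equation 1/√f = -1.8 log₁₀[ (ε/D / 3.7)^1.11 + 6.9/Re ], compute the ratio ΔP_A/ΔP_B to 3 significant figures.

ΔP_A/ΔP_B ≈ 0.350

Pipe A: V = Q/A = 0.00682/0.0172 = 0.3964 m/s; Re = 2.552e+04; ε/D = 1.76e-05; Haaland → f = 0.02427; ΔP_A = f(L/D)(ρV²/2) = 363.8 Pa.
Pipe B: V = Q/A = 0.00682/0.03976 = 0.1715 m/s; Re = 1.679e+04; ε/D = 0.00533; Haaland → f = 0.03538; ΔP_B = f(L/D)(ρV²/2) = 1041 Pa.
ΔP_A/ΔP_B = 363.8/1041 = 0.350.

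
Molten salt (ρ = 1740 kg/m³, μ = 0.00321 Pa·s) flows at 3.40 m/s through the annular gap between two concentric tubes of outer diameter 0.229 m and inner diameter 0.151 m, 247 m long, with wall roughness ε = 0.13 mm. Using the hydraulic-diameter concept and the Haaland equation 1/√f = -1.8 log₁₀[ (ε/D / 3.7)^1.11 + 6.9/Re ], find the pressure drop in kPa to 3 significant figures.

ΔP ≈ 751 kPa

Hydraulic diameter D_h = 4A/P = D_o - D_i = 0.229 - 0.151 = 0.078 m.
Re = ρVD_h/μ = 1740·3.4·0.078/0.00321 = 1.438e+05.
ε/D_h = 0.00013/0.078 = 0.00167; Haaland gives 1/√f = -1.8 log₁₀[0.000193+4.8e-05] = 6.512, so f = 0.02358.
ΔP = f(L/D_h)(ρV²/2) = 0.02358·247/0.078·1.006e+04 = 7.509e+05 Pa.
ΔP = 751 kPa.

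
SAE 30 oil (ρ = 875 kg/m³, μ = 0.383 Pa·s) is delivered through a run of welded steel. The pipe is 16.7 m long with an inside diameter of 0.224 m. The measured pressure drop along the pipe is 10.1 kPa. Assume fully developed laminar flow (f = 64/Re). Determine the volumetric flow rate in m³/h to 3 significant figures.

Q ≈ 351 m³/h

For laminar flow, f = 64/Re with Re = ρVD/μ, so Darcy-Weisbach reduces to ΔP = 32μLV/D². Solving for V: V = ΔP·D²/(32μL) = 1.01e+04·(0.224)²/(32·0.383·16.7) = 2.476 m/s.
Check: Re = ρVD/μ = 875·2.476·0.224/0.383 = 1267 < 2300, so the laminar assumption holds.
Q = V·A = 2.476·(π/4·0.224²) = 0.09757 m³/s = 351 m³/h.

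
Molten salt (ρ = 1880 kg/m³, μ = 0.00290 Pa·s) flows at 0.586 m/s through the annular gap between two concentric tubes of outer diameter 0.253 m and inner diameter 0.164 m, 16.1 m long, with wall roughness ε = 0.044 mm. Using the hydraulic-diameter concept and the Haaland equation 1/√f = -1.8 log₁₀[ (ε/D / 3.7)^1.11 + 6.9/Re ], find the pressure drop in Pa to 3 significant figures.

Hydraulic diameter D_h = 4A/P = D_o - D_i = 0.253 - 0.164 = 0.089 m.
Re = ρVD_h/μ = 1880·0.586·0.089/0.0029 = 3.381e+04.
ε/D_h = 4.4e-05/0.089 = 0.000494; Haaland gives 1/√f = -1.8 log₁₀[5.01e-05+0.000204] = 6.471, so f = 0.02388.
ΔP = f(L/D_h)(ρV²/2) = 0.02388·16.1/0.089·322.8 = 1395 Pa.

ΔP ≈ 1390 Pa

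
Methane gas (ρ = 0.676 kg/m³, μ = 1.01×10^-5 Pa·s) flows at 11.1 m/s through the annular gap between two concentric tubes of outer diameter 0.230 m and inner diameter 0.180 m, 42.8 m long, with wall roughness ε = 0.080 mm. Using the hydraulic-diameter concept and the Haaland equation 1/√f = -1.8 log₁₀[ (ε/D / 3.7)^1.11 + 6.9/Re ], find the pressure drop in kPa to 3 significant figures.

ΔP ≈ 0.934 kPa

Hydraulic diameter D_h = 4A/P = D_o - D_i = 0.23 - 0.18 = 0.05 m.
Re = ρVD_h/μ = 0.676·11.1·0.05/1.01e-05 = 3.715e+04.
ε/D_h = 8e-05/0.05 = 0.0016; Haaland gives 1/√f = -1.8 log₁₀[0.000184+0.000186] = 6.177, so f = 0.02621.
ΔP = f(L/D_h)(ρV²/2) = 0.02621·42.8/0.05·41.64 = 934.3 Pa.
ΔP = 0.934 kPa.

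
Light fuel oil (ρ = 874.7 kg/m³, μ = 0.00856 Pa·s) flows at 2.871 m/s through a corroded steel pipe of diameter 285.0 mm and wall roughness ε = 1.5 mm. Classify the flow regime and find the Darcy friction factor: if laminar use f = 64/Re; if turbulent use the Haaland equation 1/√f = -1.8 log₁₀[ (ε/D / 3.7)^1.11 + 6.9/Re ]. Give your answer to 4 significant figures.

Re = ρVD/μ = 874.7·2.871·0.285/0.00856 = 8.361e+04.
Re > 4000 → turbulent. ε/D = 0.0015/0.285 = 0.00526; Haaland: 1/√f = -1.8 log₁₀[0.000692 + 8.25e-05] = 5.6, so f = 0.03189.

f ≈ 0.03189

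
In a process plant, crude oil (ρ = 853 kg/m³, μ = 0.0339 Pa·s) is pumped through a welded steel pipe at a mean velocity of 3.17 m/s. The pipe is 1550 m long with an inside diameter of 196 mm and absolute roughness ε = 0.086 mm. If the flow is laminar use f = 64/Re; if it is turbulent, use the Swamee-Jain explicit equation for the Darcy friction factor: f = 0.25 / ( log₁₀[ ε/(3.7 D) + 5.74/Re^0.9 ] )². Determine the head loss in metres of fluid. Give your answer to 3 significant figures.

Reynolds number Re = ρVD/μ = 853 · 3.17 · 0.196 / 0.0339 = 1.563e+04.
Re > 4000 → turbulent. Relative roughness ε/D = 8.6e-05/0.196 = 0.000439. Swamee-Jain: f = 0.25/(log₁₀[0.000439/3.7 + 5.74/1.563e+04^0.9])² = 0.25/(log₁₀[0.000119 + 0.000964])² = 0.25/(-2.965)² = 0.02843.
Darcy-Weisbach: ΔP = f(L/D)(ρV²/2) = 0.02843·(1550/0.196)·(853·3.17²/2) = 0.02843·7908·4286 = 9.636e+05 Pa.
Head loss h_f = ΔP/(ρg) = 9.636e+05/(853·9.81) = 115 m.

h_f ≈ 115 m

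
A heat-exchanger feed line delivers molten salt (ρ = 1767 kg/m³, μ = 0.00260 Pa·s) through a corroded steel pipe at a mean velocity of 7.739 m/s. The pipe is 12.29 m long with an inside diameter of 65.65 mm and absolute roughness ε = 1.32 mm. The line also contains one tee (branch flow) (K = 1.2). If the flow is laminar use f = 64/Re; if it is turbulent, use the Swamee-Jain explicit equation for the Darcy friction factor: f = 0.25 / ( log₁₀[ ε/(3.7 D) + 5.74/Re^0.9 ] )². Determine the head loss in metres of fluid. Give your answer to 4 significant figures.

h_f ≈ 31.63 m

Reynolds number Re = ρVD/μ = 1767 · 7.739 · 0.06565 / 0.0026 = 3.453e+05.
Re > 4000 → turbulent. Relative roughness ε/D = 0.00132/0.06565 = 0.0201. Swamee-Jain: f = 0.25/(log₁₀[0.0201/3.7 + 5.74/3.453e+05^0.9])² = 0.25/(log₁₀[0.00543 + 5.95e-05])² = 0.25/(-2.26)² = 0.04894.
Total minor-loss coefficient ΣK = 1·1.2 = 1.2.
ΔP = [f·L/D + ΣK]·(ρV²/2) = [0.04894·12.29/0.06565 + 1.2]·(1767·7.739²/2) = [9.162 + 1.2]·5.291e+04 = 5.483e+05 Pa.
Head loss h_f = ΔP/(ρg) = 5.483e+05/(1767·9.81) = 31.63 m.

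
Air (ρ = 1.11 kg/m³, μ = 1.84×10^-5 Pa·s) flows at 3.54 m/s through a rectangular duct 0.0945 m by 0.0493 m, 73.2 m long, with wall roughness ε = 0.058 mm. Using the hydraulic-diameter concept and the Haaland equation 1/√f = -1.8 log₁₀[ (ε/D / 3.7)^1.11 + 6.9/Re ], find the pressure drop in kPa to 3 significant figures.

Hydraulic diameter D_h = 4A/P = 4·(0.0945·0.0493)/(2·(0.0945+0.0493)) = 0.01864/0.2876 = 0.0648 m.
Re = ρVD_h/μ = 1.11·3.54·0.0648/1.84e-05 = 1.384e+04.
ε/D_h = 5.8e-05/0.0648 = 0.000895; Haaland gives 1/√f = -1.8 log₁₀[9.68e-05+0.000499] = 5.805, so f = 0.02967.
ΔP = f(L/D_h)(ρV²/2) = 0.02967·73.2/0.0648·6.955 = 233.1 Pa.
ΔP = 0.233 kPa.

ΔP ≈ 0.233 kPa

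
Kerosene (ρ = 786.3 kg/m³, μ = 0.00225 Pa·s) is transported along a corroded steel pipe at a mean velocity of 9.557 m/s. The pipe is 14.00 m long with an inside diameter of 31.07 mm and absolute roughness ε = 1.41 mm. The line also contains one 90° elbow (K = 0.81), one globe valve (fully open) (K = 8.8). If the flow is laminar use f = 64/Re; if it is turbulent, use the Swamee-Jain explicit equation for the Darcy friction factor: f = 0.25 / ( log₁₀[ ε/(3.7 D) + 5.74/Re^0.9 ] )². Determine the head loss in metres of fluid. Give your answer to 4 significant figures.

h_f ≈ 189.2 m

Reynolds number Re = ρVD/μ = 786.3 · 9.557 · 0.03107 / 0.00225 = 1.038e+05.
Re > 4000 → turbulent. Relative roughness ε/D = 0.00141/0.03107 = 0.0454. Swamee-Jain: f = 0.25/(log₁₀[0.0454/3.7 + 5.74/1.038e+05^0.9])² = 0.25/(log₁₀[0.0123 + 0.000176])² = 0.25/(-1.905)² = 0.06888.
Total minor-loss coefficient ΣK = 1·0.81 + 1·8.8 = 9.61.
ΔP = [f·L/D + ΣK]·(ρV²/2) = [0.06888·14/0.03107 + 9.61]·(786.3·9.557²/2) = [31.04 + 9.61]·3.591e+04 = 1.46e+06 Pa.
Head loss h_f = ΔP/(ρg) = 1.46e+06/(786.3·9.81) = 189.2 m.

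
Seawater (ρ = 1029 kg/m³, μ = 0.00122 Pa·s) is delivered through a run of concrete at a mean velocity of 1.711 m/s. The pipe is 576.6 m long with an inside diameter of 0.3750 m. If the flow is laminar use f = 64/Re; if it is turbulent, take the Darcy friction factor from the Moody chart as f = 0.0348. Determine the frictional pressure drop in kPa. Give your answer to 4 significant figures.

ΔP ≈ 80.59 kPa

Reynolds number Re = ρVD/μ = 1029 · 1.711 · 0.375 / 0.00122 = 5.412e+05.
Re > 4000 → turbulent; use the Moody-chart value f = 0.0348.
Darcy-Weisbach: ΔP = f(L/D)(ρV²/2) = 0.0348·(576.6/0.375)·(1029·1.711²/2) = 0.0348·1538·1506 = 8.059e+04 Pa.
ΔP = 8.059e+04 Pa = 80.59 kPa.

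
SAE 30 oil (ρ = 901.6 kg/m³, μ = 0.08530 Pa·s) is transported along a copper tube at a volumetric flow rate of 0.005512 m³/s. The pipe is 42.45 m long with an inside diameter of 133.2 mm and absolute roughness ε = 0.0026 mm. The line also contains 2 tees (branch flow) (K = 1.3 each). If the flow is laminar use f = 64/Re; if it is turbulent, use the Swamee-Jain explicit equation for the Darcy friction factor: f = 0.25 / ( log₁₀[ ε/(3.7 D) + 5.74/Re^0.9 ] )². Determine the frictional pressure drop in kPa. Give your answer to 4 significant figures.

ΔP ≈ 2.767 kPa

Cross-sectional area A = πD²/4 = π(0.1332)²/4 = 0.01393 m²; mean velocity V = Q/A = 0.005512/0.01393 = 0.3956 m/s.
Reynolds number Re = ρVD/μ = 901.6 · 0.3956 · 0.1332 / 0.0853 = 556.9.
Re < 2300 → laminar flow, so f = 64/Re = 64/556.9 = 0.1149 (the turbulent correlation is not needed).
Total minor-loss coefficient ΣK = 2·1.3 = 2.6.
ΔP = [f·L/D + ΣK]·(ρV²/2) = [0.1149·42.45/0.1332 + 2.6]·(901.6·0.3956²/2) = [36.62 + 2.6]·70.54 = 2767 Pa.
ΔP = 2767 Pa = 2.767 kPa.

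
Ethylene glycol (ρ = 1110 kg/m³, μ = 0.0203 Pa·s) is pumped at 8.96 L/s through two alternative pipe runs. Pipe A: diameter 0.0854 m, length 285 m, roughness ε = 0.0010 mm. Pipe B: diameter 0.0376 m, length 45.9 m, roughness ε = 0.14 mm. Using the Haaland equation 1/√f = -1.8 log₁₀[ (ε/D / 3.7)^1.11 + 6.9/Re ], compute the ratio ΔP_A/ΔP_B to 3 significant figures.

Pipe A: V = Q/A = 0.00896/0.005728 = 1.564 m/s; Re = 7304; ε/D = 1.17e-05; Haaland → f = 0.03374; ΔP_A = f(L/D)(ρV²/2) = 1.529e+05 Pa.
Pipe B: V = Q/A = 0.00896/0.00111 = 8.069 m/s; Re = 1.659e+04; ε/D = 0.00372; Haaland → f = 0.03313; ΔP_B = f(L/D)(ρV²/2) = 1.462e+06 Pa.
ΔP_A/ΔP_B = 1.529e+05/1.462e+06 = 0.105.

ΔP_A/ΔP_B ≈ 0.105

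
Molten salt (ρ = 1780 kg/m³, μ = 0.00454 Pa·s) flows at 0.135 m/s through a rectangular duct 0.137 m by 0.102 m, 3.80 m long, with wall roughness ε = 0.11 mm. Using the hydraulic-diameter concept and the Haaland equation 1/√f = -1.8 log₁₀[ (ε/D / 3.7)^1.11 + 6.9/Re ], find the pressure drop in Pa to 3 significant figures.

Hydraulic diameter D_h = 4A/P = 4·(0.137·0.102)/(2·(0.137+0.102)) = 0.0559/0.478 = 0.1169 m.
Re = ρVD_h/μ = 1780·0.135·0.1169/0.00454 = 6189.
ε/D_h = 0.00011/0.1169 = 0.000941; Haaland gives 1/√f = -1.8 log₁₀[0.000102+0.00111] = 5.246, so f = 0.03633.
ΔP = f(L/D_h)(ρV²/2) = 0.03633·3.8/0.1169·16.22 = 19.15 Pa.

ΔP ≈ 19.1 Pa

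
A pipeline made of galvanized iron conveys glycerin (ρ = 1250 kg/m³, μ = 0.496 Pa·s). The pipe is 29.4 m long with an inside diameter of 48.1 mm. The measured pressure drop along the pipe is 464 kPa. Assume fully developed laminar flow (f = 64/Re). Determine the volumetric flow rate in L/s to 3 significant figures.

For laminar flow, f = 64/Re with Re = ρVD/μ, so Darcy-Weisbach reduces to ΔP = 32μLV/D². Solving for V: V = ΔP·D²/(32μL) = 4.64e+05·(0.0481)²/(32·0.496·29.4) = 2.301 m/s.
Check: Re = ρVD/μ = 1250·2.301·0.0481/0.496 = 278.9 < 2300, so the laminar assumption holds.
Q = V·A = 2.301·(π/4·0.0481²) = 0.00418 m³/s = 4.18 L/s.

Q ≈ 4.18 L/s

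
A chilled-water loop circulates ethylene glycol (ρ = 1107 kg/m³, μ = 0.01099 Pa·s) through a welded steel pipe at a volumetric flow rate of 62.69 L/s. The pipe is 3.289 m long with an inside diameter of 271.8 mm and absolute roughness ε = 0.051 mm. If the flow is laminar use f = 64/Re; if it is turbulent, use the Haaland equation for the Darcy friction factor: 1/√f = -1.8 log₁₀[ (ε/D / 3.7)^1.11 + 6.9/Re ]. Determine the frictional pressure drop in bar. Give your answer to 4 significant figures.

ΔP ≈ 0.001861 bar

Q = 62.69 L/s = 62.69/1000 = 0.06269 m³/s.
Cross-sectional area A = πD²/4 = π(0.2718)²/4 = 0.05802 m²; mean velocity V = Q/A = 0.06269/0.05802 = 1.08 m/s.
Reynolds number Re = ρVD/μ = 1107 · 1.08 · 0.2718 / 0.011 = 2.958e+04.
Re > 4000 → turbulent. Relative roughness ε/D = 5.1e-05/0.2718 = 0.000188. Haaland: 1/√f = -1.8 log₁₀[(0.000188/3.7)^1.11 + 6.9/2.958e+04] = -1.8 log₁₀[1.71e-05 + 0.000233] = 6.483, so f = 0.0238.
Darcy-Weisbach: ΔP = f(L/D)(ρV²/2) = 0.0238·(3.289/0.2718)·(1107·1.08²/2) = 0.0238·12.1·646.2 = 186.1 Pa.
ΔP = 186.1 Pa = 0.001861 bar.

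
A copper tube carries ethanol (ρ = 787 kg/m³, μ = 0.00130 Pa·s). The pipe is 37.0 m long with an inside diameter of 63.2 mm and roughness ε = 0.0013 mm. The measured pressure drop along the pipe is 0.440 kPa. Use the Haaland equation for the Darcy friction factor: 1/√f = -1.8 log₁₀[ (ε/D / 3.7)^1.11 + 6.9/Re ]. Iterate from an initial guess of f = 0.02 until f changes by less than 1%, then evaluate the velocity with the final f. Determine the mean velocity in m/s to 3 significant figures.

V ≈ 0.247 m/s

Rearranging Darcy-Weisbach: V = √(2·ΔP·D/(f·L·ρ)). With ε/D = 1.3e-06/0.0632 = 2.06e-05, iterate starting from f = 0.02:
  f = 0.02 → V = √(2·440·0.0632/(0.02·37·787)) = 0.309 m/s; Re = ρVD/μ = 1.182e+04; f → 0.02953
  f = 0.02953 → V = 0.2543 m/s; Re = 9730; f → 0.03114
  f = 0.03114 → V = 0.2477 m/s; Re = 9476; f → 0.03137
Converged (Δf/f < 1%). With the final f = 0.03137: V = √(2·440·0.0632/(0.03137·37·787)) = 0.2468 m/s.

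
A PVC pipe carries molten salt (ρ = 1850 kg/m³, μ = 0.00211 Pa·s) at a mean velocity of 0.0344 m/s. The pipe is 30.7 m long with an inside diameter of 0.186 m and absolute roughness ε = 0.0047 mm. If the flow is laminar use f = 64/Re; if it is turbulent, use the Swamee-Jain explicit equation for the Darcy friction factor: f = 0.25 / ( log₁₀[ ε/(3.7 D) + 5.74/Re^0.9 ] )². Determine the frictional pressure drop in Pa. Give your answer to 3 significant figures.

ΔP ≈ 6.61 Pa

Reynolds number Re = ρVD/μ = 1850 · 0.0344 · 0.186 / 0.00211 = 5610.
Re > 4000 → turbulent. Relative roughness ε/D = 4.7e-06/0.186 = 2.53e-05. Swamee-Jain: f = 0.25/(log₁₀[2.53e-05/3.7 + 5.74/5610^0.9])² = 0.25/(log₁₀[6.83e-06 + 0.00243])² = 0.25/(-2.614)² = 0.03659.
Darcy-Weisbach: ΔP = f(L/D)(ρV²/2) = 0.03659·(30.7/0.186)·(1850·0.0344²/2) = 0.03659·165.1·1.095 = 6.611 Pa.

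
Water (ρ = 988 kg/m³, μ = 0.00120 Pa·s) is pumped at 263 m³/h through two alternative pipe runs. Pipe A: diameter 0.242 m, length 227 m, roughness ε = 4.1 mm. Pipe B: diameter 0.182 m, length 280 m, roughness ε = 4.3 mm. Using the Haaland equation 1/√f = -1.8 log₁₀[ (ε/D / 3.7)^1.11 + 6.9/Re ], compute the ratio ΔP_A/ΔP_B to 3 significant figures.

Pipe A: V = Q/A = 0.07306/0.046 = 1.588 m/s; Re = 3.165e+05; ε/D = 0.0169; Haaland → f = 0.04591; ΔP_A = f(L/D)(ρV²/2) = 5.367e+04 Pa.
Pipe B: V = Q/A = 0.07306/0.02602 = 2.808 m/s; Re = 4.208e+05; ε/D = 0.0236; Haaland → f = 0.05208; ΔP_B = f(L/D)(ρV²/2) = 3.122e+05 Pa.
ΔP_A/ΔP_B = 5.367e+04/3.122e+05 = 0.172.

ΔP_A/ΔP_B ≈ 0.172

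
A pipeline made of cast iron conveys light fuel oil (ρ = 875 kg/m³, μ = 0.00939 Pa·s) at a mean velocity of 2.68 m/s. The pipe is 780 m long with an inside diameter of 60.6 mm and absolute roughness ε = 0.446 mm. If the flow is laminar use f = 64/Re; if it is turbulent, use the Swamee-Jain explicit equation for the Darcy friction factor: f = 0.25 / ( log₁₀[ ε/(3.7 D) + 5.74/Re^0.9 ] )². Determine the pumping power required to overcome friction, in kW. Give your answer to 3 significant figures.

Reynolds number Re = ρVD/μ = 875 · 2.68 · 0.0606 / 0.00939 = 1.513e+04.
Re > 4000 → turbulent. Relative roughness ε/D = 0.000446/0.0606 = 0.00736. Swamee-Jain: f = 0.25/(log₁₀[0.00736/3.7 + 5.74/1.513e+04^0.9])² = 0.25/(log₁₀[0.00199 + 0.000993])² = 0.25/(-2.525)² = 0.0392.
Darcy-Weisbach: ΔP = f(L/D)(ρV²/2) = 0.0392·(780/0.0606)·(875·2.68²/2) = 0.0392·1.287e+04·3142 = 1.585e+06 Pa.
Q = V·A = 2.68·0.002884 = 0.00773 m³/s.
Pumping power P = QΔP = 0.00773·1.585e+06 = 12250 W = 12.3 kW.

P ≈ 12.3 kW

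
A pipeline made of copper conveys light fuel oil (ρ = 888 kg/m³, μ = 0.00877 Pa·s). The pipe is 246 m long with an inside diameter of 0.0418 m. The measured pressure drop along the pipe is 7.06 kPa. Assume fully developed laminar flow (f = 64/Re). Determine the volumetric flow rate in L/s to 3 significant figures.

For laminar flow, f = 64/Re with Re = ρVD/μ, so Darcy-Weisbach reduces to ΔP = 32μLV/D². Solving for V: V = ΔP·D²/(32μL) = 7060·(0.0418)²/(32·0.00877·246) = 0.1787 m/s.
Check: Re = ρVD/μ = 888·0.1787·0.0418/0.00877 = 756.2 < 2300, so the laminar assumption holds.
Q = V·A = 0.1787·(π/4·0.0418²) = 0.0002452 m³/s = 0.245 L/s.

Q ≈ 0.245 L/s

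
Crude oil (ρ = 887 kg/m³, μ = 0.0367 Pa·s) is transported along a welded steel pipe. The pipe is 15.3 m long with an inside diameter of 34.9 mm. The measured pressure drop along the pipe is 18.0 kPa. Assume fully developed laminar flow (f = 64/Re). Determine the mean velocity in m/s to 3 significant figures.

For laminar flow, f = 64/Re with Re = ρVD/μ, so Darcy-Weisbach reduces to ΔP = 32μLV/D². Solving for V: V = ΔP·D²/(32μL) = 1.8e+04·(0.0349)²/(32·0.0367·15.3) = 1.22 m/s.
Check: Re = ρVD/μ = 887·1.22·0.0349/0.0367 = 1029 < 2300, so the laminar assumption holds.

V ≈ 1.22 m/s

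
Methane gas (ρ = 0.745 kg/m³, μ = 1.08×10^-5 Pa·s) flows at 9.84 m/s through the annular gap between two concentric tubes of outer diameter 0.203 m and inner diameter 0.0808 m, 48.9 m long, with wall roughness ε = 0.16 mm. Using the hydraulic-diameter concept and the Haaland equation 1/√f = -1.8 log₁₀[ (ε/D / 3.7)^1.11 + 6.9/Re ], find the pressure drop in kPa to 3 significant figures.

Hydraulic diameter D_h = 4A/P = D_o - D_i = 0.203 - 0.0808 = 0.1222 m.
Re = ρVD_h/μ = 0.745·9.84·0.1222/1.08e-05 = 8.295e+04.
ε/D_h = 0.00016/0.1222 = 0.00131; Haaland gives 1/√f = -1.8 log₁₀[0.000148+8.32e-05] = 6.546, so f = 0.02334.
ΔP = f(L/D_h)(ρV²/2) = 0.02334·48.9/0.1222·36.07 = 336.8 Pa.
ΔP = 0.337 kPa.

ΔP ≈ 0.337 kPa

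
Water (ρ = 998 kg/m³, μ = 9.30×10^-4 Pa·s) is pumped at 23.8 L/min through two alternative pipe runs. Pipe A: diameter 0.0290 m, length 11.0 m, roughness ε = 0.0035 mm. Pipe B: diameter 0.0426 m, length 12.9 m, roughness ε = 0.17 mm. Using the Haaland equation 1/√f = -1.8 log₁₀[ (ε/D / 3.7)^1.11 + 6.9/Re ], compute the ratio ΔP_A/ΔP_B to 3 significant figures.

Pipe A: V = Q/A = 0.0003967/0.0006605 = 0.6005 m/s; Re = 1.869e+04; ε/D = 0.000121; Haaland → f = 0.02638; ΔP_A = f(L/D)(ρV²/2) = 1801 Pa.
Pipe B: V = Q/A = 0.0003967/0.001425 = 0.2783 m/s; Re = 1.272e+04; ε/D = 0.00399; Haaland → f = 0.03479; ΔP_B = f(L/D)(ρV²/2) = 407.2 Pa.
ΔP_A/ΔP_B = 1801/407.2 = 4.42.

ΔP_A/ΔP_B ≈ 4.42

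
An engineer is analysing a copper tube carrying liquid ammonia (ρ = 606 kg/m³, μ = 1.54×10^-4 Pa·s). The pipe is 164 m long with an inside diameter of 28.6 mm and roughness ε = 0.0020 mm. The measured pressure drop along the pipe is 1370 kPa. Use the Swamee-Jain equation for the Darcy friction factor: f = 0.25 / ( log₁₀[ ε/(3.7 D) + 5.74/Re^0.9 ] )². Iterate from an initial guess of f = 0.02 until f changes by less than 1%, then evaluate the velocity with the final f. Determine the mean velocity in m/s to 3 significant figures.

V ≈ 7.72 m/s

Rearranging Darcy-Weisbach: V = √(2·ΔP·D/(f·L·ρ)). With ε/D = 2e-06/0.0286 = 6.99e-05, iterate starting from f = 0.02:
  f = 0.02 → V = √(2·1.37e+06·0.0286/(0.02·164·606)) = 6.279 m/s; Re = ρVD/μ = 7.066e+05; f → 0.01352
  f = 0.01352 → V = 7.636 m/s; Re = 8.594e+05; f → 0.01324
  f = 0.01324 → V = 7.718 m/s; Re = 8.686e+05; f → 0.01322
Converged (Δf/f < 1%). With the final f = 0.01322: V = √(2·1.37e+06·0.0286/(0.01322·164·606)) = 7.722 m/s.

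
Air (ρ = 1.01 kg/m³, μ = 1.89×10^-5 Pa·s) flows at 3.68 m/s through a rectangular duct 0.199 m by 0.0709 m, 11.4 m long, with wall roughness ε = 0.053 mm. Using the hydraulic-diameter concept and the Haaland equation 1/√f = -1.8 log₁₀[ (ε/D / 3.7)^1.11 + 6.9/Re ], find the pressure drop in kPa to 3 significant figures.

ΔP ≈ 0.0198 kPa

Hydraulic diameter D_h = 4A/P = 4·(0.199·0.0709)/(2·(0.199+0.0709)) = 0.05644/0.5398 = 0.1046 m.
Re = ρVD_h/μ = 1.01·3.68·0.1046/1.89e-05 = 2.056e+04.
ε/D_h = 5.3e-05/0.1046 = 0.000507; Haaland gives 1/√f = -1.8 log₁₀[5.15e-05+0.000336] = 6.142, so f = 0.02651.
ΔP = f(L/D_h)(ρV²/2) = 0.02651·11.4/0.1046·6.839 = 19.77 Pa.
ΔP = 0.0198 kPa.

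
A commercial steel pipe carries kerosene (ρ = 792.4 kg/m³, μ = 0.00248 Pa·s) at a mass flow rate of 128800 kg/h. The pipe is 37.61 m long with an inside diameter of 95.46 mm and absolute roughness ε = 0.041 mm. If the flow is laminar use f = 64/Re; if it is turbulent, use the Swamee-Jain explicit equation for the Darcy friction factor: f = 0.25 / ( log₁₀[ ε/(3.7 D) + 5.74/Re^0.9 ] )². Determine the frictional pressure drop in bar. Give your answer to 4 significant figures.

ṁ = 128800 kg/h = 128800/3600 = 35.78 kg/s.
A = πD²/4 = π(0.09546)²/4 = 0.007157 m²; mean velocity V = ṁ/(ρA) = 35.78/(792.4 · 0.007157) = 6.309 m/s.
Reynolds number Re = ρVD/μ = 792.4 · 6.309 · 0.09546 / 0.00248 = 1.924e+05.
Re > 4000 → turbulent. Relative roughness ε/D = 4.1e-05/0.09546 = 0.000429. Swamee-Jain: f = 0.25/(log₁₀[0.000429/3.7 + 5.74/1.924e+05^0.9])² = 0.25/(log₁₀[0.000116 + 0.000101])² = 0.25/(-3.664)² = 0.01862.
Darcy-Weisbach: ΔP = f(L/D)(ρV²/2) = 0.01862·(37.61/0.09546)·(792.4·6.309²/2) = 0.01862·394·1.577e+04 = 1.157e+05 Pa.
ΔP = 1.157e+05 Pa = 1.157 bar.

ΔP ≈ 1.157 bar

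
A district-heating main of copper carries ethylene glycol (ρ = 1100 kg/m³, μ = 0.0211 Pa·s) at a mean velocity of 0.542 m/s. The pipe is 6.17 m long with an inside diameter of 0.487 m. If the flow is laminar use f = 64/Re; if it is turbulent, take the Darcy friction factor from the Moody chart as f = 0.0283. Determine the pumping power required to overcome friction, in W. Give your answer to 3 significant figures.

Reynolds number Re = ρVD/μ = 1100 · 0.542 · 0.487 / 0.0211 = 1.376e+04.
Re > 4000 → turbulent; use the Moody-chart value f = 0.0283.
Darcy-Weisbach: ΔP = f(L/D)(ρV²/2) = 0.0283·(6.17/0.487)·(1100·0.542²/2) = 0.0283·12.67·161.6 = 57.93 Pa.
Q = V·A = 0.542·0.1863 = 0.101 m³/s.
Pumping power P = QΔP = 0.101·57.93 = 5.849 W = 5.85 W.

P ≈ 5.85 W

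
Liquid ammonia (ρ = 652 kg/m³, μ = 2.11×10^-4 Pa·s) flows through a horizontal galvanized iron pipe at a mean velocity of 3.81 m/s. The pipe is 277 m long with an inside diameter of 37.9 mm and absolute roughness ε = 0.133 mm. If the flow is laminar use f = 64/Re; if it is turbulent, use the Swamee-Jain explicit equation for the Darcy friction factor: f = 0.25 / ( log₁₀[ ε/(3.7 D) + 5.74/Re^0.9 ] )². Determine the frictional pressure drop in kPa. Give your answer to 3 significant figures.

ΔP ≈ 960 kPa

Reynolds number Re = ρVD/μ = 652 · 3.81 · 0.0379 / 0.000211 = 4.462e+05.
Re > 4000 → turbulent. Relative roughness ε/D = 0.000133/0.0379 = 0.00351. Swamee-Jain: f = 0.25/(log₁₀[0.00351/3.7 + 5.74/4.462e+05^0.9])² = 0.25/(log₁₀[0.000948 + 4.72e-05])² = 0.25/(-3.002)² = 0.02774.
Darcy-Weisbach: ΔP = f(L/D)(ρV²/2) = 0.02774·(277/0.0379)·(652·3.81²/2) = 0.02774·7309·4732 = 9.595e+05 Pa.
ΔP = 9.595e+05 Pa = 960 kPa.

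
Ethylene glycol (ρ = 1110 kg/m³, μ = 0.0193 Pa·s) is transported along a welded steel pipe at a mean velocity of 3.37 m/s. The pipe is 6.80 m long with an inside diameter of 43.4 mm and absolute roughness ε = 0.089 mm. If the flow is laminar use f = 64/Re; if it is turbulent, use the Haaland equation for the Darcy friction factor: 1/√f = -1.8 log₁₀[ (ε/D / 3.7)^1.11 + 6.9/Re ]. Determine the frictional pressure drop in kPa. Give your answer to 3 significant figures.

ΔP ≈ 34.5 kPa

Reynolds number Re = ρVD/μ = 1110 · 3.37 · 0.0434 / 0.0193 = 8412.
Re > 4000 → turbulent. Relative roughness ε/D = 8.9e-05/0.0434 = 0.00205. Haaland: 1/√f = -1.8 log₁₀[(0.00205/3.7)^1.11 + 6.9/8412] = -1.8 log₁₀[0.000243 + 0.00082] = 5.352, so f = 0.03491.
Darcy-Weisbach: ΔP = f(L/D)(ρV²/2) = 0.03491·(6.8/0.0434)·(1110·3.37²/2) = 0.03491·156.7·6303 = 3.448e+04 Pa.
ΔP = 3.448e+04 Pa = 34.5 kPa.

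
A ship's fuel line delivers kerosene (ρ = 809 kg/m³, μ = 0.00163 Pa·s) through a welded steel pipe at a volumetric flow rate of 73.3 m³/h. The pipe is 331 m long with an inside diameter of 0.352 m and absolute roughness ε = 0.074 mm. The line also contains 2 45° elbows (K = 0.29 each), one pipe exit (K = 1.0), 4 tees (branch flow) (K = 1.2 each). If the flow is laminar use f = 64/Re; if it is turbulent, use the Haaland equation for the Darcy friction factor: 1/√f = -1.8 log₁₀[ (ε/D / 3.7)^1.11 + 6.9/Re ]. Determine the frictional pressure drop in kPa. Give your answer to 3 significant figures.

ΔP ≈ 0.492 kPa

Q = 73.3 m³/h = 73.3/3600 = 0.02036 m³/s.
Cross-sectional area A = πD²/4 = π(0.352)²/4 = 0.09731 m²; mean velocity V = Q/A = 0.02036/0.09731 = 0.2092 m/s.
Reynolds number Re = ρVD/μ = 809 · 0.2092 · 0.352 / 0.00163 = 3.655e+04.
Re > 4000 → turbulent. Relative roughness ε/D = 7.4e-05/0.352 = 0.00021. Haaland: 1/√f = -1.8 log₁₀[(0.00021/3.7)^1.11 + 6.9/3.655e+04] = -1.8 log₁₀[1.94e-05 + 0.000189] = 6.627, so f = 0.02277.
Total minor-loss coefficient ΣK = 2·0.29 + 1·1 + 4·1.2 = 6.38.
ΔP = [f·L/D + ΣK]·(ρV²/2) = [0.02277·331/0.352 + 6.38]·(809·0.2092²/2) = [21.41 + 6.38]·17.71 = 492.1 Pa.
ΔP = 492.1 Pa = 0.492 kPa.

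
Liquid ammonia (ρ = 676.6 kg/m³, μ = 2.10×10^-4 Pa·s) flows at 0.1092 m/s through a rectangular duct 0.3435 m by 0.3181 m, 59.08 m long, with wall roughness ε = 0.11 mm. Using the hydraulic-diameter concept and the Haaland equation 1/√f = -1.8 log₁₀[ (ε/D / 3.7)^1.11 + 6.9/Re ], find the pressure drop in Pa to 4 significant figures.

ΔP ≈ 13.66 Pa

Hydraulic diameter D_h = 4A/P = 4·(0.3435·0.3181)/(2·(0.3435+0.3181)) = 0.4371/1.323 = 0.3303 m.
Re = ρVD_h/μ = 676.6·0.1092·0.3303/0.00021 = 1.162e+05.
ε/D_h = 0.00011/0.3303 = 0.000333; Haaland gives 1/√f = -1.8 log₁₀[3.23e-05+5.94e-05] = 7.268, so f = 0.01893.
ΔP = f(L/D_h)(ρV²/2) = 0.01893·59.08/0.3303·4.034 = 13.66 Pa.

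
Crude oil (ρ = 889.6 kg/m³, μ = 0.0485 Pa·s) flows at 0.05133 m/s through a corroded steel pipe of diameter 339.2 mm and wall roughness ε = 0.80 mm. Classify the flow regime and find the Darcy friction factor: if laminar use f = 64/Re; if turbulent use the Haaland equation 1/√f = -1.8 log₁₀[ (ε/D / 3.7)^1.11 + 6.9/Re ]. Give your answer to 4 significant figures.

Re = ρVD/μ = 889.6·0.05133·0.3392/0.0485 = 319.4.
Re < 2300 → laminar, so f = 64/Re = 0.2004 (roughness is irrelevant in laminar flow).

f ≈ 0.2004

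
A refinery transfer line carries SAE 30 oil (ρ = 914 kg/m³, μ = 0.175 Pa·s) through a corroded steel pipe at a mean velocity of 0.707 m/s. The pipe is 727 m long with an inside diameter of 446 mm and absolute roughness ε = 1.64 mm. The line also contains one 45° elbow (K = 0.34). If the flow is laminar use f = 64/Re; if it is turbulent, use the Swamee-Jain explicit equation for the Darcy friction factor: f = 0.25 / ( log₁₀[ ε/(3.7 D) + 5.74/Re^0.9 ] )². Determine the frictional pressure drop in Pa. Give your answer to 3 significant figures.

ΔP ≈ 14500 Pa

Reynolds number Re = ρVD/μ = 914 · 0.707 · 0.446 / 0.175 = 1647.
Re < 2300 → laminar flow, so f = 64/Re = 64/1647 = 0.03886 (the turbulent correlation is not needed).
Total minor-loss coefficient ΣK = 1·0.34 = 0.34.
ΔP = [f·L/D + ΣK]·(ρV²/2) = [0.03886·727/0.446 + 0.34]·(914·0.707²/2) = [63.35 + 0.34]·228.4 = 1.455e+04 Pa.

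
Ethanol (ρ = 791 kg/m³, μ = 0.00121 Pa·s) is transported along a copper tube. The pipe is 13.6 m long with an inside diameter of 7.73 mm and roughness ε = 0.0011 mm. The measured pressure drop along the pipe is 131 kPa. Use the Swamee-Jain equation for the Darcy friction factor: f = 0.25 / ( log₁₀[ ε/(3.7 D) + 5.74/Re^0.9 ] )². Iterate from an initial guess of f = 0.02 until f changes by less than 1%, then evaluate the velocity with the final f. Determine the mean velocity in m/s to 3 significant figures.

V ≈ 2.54 m/s

Rearranging Darcy-Weisbach: V = √(2·ΔP·D/(f·L·ρ)). With ε/D = 1.1e-06/0.00773 = 0.000142, iterate starting from f = 0.02:
  f = 0.02 → V = √(2·1.31e+05·0.00773/(0.02·13.6·791)) = 3.068 m/s; Re = ρVD/μ = 1.55e+04; f → 0.02786
  f = 0.02786 → V = 2.6 m/s; Re = 1.314e+04; f → 0.02906
  f = 0.02906 → V = 2.545 m/s; Re = 1.286e+04; f → 0.02922
Converged (Δf/f < 1%). With the final f = 0.02922: V = √(2·1.31e+05·0.00773/(0.02922·13.6·791)) = 2.538 m/s.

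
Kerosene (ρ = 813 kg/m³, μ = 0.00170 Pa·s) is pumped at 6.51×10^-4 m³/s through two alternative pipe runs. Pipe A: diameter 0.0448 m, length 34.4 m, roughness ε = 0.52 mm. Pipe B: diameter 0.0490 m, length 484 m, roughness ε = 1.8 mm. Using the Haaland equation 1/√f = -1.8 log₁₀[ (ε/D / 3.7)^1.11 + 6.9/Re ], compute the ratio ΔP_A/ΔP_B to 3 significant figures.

Pipe A: V = Q/A = 0.000651/0.001576 = 0.413 m/s; Re = 8848; ε/D = 0.0116; Haaland → f = 0.04524; ΔP_A = f(L/D)(ρV²/2) = 2408 Pa.
Pipe B: V = Q/A = 0.000651/0.001886 = 0.3452 m/s; Re = 8090; ε/D = 0.0367; Haaland → f = 0.06581; ΔP_B = f(L/D)(ρV²/2) = 3.149e+04 Pa.
ΔP_A/ΔP_B = 2408/3.149e+04 = 0.0765.

ΔP_A/ΔP_B ≈ 0.0765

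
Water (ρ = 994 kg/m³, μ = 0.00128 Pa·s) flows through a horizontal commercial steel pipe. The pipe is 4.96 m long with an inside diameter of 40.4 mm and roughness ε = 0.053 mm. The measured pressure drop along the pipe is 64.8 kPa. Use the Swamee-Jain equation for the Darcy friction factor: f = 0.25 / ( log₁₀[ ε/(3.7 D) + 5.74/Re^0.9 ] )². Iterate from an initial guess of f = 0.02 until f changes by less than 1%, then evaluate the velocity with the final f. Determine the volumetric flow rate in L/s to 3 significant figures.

Rearranging Darcy-Weisbach: V = √(2·ΔP·D/(f·L·ρ)). With ε/D = 5.3e-05/0.0404 = 0.00131, iterate starting from f = 0.02:
  f = 0.02 → V = √(2·6.48e+04·0.0404/(0.02·4.96·994)) = 7.287 m/s; Re = ρVD/μ = 2.286e+05; f → 0.0222
  f = 0.0222 → V = 6.916 m/s; Re = 2.17e+05; f → 0.02225
Converged (Δf/f < 1%). With the final f = 0.02225: V = √(2·6.48e+04·0.0404/(0.02225·4.96·994)) = 6.908 m/s.
Q = V·A = 6.908·(π/4·0.0404²) = 0.008855 m³/s = 8.86 L/s.

Q ≈ 8.86 L/s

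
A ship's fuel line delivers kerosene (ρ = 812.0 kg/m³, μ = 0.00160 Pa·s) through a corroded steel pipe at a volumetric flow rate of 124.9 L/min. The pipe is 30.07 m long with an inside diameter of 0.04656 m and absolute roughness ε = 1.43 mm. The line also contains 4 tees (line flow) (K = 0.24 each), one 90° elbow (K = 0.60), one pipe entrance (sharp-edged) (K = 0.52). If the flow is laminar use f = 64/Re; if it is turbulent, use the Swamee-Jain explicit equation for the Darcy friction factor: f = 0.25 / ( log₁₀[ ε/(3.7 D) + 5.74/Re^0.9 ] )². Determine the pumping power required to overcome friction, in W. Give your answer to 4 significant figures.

Q = 124.9 L/min = 124.9/60000 = 0.002082 m³/s.
Cross-sectional area A = πD²/4 = π(0.04656)²/4 = 0.001703 m²; mean velocity V = Q/A = 0.002082/0.001703 = 1.223 m/s.
Reynolds number Re = ρVD/μ = 812 · 1.223 · 0.04656 / 0.0016 = 2.889e+04.
Re > 4000 → turbulent. Relative roughness ε/D = 0.00143/0.04656 = 0.0307. Swamee-Jain: f = 0.25/(log₁₀[0.0307/3.7 + 5.74/2.889e+04^0.9])² = 0.25/(log₁₀[0.0083 + 0.000555])² = 0.25/(-2.053)² = 0.05933.
Total minor-loss coefficient ΣK = 4·0.24 + 1·0.6 + 1·0.52 = 2.08.
ΔP = [f·L/D + ΣK]·(ρV²/2) = [0.05933·30.07/0.04656 + 2.08]·(812·1.223²/2) = [38.32 + 2.08]·606.9 = 2.452e+04 Pa.
Pumping power P = QΔP = 0.002082·2.452e+04 = 51.035 W = 51.03 W.

P ≈ 51.03 W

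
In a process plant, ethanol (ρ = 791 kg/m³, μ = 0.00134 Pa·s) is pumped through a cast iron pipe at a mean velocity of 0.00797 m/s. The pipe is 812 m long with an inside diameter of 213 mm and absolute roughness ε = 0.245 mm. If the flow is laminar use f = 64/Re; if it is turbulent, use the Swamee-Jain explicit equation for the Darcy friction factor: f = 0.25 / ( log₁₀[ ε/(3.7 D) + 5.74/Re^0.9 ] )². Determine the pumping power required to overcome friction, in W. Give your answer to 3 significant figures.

Reynolds number Re = ρVD/μ = 791 · 0.00797 · 0.213 / 0.00134 = 1002.
Re < 2300 → laminar flow, so f = 64/Re = 64/1002 = 0.06387 (the turbulent correlation is not needed).
Darcy-Weisbach: ΔP = f(L/D)(ρV²/2) = 0.06387·(812/0.213)·(791·0.00797²/2) = 0.06387·3812·0.02512 = 6.117 Pa.
Q = V·A = 0.00797·0.03563 = 0.000284 m³/s.
Pumping power P = QΔP = 0.000284·6.117 = 0.001737 W = 0.00174 W.

P ≈ 0.00174 W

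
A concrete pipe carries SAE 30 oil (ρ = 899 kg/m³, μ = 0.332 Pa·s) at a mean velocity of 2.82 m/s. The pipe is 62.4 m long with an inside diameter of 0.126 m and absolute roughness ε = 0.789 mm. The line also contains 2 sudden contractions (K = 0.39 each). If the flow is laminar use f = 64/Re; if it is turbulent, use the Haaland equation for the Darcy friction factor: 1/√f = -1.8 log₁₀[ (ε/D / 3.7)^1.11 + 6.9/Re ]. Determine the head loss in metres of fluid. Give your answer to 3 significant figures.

Reynolds number Re = ρVD/μ = 899 · 2.82 · 0.126 / 0.332 = 962.1.
Re < 2300 → laminar flow, so f = 64/Re = 64/962.1 = 0.06652 (the turbulent correlation is not needed).
Total minor-loss coefficient ΣK = 2·0.39 = 0.78.
ΔP = [f·L/D + ΣK]·(ρV²/2) = [0.06652·62.4/0.126 + 0.78]·(899·2.82²/2) = [32.94 + 0.78]·3575 = 1.205e+05 Pa.
Head loss h_f = ΔP/(ρg) = 1.205e+05/(899·9.81) = 13.7 m.

h_f ≈ 13.7 m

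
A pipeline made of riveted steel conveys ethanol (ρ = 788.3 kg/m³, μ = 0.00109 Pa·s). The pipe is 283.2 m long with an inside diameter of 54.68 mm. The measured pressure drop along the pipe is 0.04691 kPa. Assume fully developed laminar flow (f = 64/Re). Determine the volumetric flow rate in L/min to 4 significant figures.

For laminar flow, f = 64/Re with Re = ρVD/μ, so Darcy-Weisbach reduces to ΔP = 32μLV/D². Solving for V: V = ΔP·D²/(32μL) = 46.91·(0.05468)²/(32·0.00109·283.2) = 0.0142 m/s.
Check: Re = ρVD/μ = 788.3·0.0142·0.05468/0.00109 = 561.5 < 2300, so the laminar assumption holds.
Q = V·A = 0.0142·(π/4·0.05468²) = 3.334e-05 m³/s = 2.001 L/min.

Q ≈ 2.001 L/min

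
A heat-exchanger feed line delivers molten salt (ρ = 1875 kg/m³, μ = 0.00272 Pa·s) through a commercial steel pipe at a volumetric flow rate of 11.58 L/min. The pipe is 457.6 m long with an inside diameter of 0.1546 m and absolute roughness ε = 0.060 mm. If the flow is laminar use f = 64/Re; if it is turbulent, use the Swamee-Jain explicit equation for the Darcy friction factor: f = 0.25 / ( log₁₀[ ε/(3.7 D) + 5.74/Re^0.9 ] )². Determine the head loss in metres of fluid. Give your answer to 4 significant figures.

Q = 11.58 L/min = 11.58/60000 = 0.000193 m³/s.
Cross-sectional area A = πD²/4 = π(0.1546)²/4 = 0.01877 m²; mean velocity V = Q/A = 0.000193/0.01877 = 0.01028 m/s.
Reynolds number Re = ρVD/μ = 1875 · 0.01028 · 0.1546 / 0.00272 = 1096.
Re < 2300 → laminar flow, so f = 64/Re = 64/1096 = 0.05841 (the turbulent correlation is not needed).
Darcy-Weisbach: ΔP = f(L/D)(ρV²/2) = 0.05841·(457.6/0.1546)·(1875·0.01028²/2) = 0.05841·2960·0.0991 = 17.13 Pa.
Head loss h_f = ΔP/(ρg) = 17.13/(1875·9.81) = 9.315×10^-4 m.

h_f ≈ 9.315×10^-4 m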